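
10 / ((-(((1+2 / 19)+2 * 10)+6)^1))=-38 / 103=-0.37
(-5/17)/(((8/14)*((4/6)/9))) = -945/136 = -6.95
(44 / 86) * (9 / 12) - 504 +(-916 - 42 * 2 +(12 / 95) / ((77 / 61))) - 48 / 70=-135182627 / 89870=-1504.20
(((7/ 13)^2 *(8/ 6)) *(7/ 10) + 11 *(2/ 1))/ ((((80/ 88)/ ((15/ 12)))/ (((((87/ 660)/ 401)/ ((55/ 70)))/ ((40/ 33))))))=1432571/ 135538000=0.01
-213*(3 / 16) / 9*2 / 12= -0.74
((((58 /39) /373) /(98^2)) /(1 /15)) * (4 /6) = 145 /34927347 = 0.00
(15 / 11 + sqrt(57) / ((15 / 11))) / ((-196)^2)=15 / 422576 + 11 * sqrt(57) / 576240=0.00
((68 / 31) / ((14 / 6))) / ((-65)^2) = 0.00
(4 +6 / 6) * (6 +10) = 80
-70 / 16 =-4.38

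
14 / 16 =7 / 8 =0.88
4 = 4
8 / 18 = 4 / 9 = 0.44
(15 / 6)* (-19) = -95 / 2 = -47.50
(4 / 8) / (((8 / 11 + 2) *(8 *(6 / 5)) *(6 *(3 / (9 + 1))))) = 55 / 5184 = 0.01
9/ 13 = 0.69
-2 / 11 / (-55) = 2 / 605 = 0.00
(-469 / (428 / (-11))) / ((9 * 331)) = 5159 / 1275012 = 0.00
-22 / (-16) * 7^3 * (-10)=-18865 / 4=-4716.25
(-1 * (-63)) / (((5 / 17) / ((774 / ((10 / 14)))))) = 5802678 / 25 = 232107.12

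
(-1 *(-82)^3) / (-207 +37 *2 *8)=1432.12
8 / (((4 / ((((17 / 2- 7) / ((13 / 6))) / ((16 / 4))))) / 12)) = 54 / 13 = 4.15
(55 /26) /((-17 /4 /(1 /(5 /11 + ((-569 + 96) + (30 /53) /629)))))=1186405 /1126355074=0.00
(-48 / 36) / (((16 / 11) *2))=-11 / 24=-0.46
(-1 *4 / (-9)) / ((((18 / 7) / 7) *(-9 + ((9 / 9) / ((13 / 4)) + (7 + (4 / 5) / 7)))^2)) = 10144225 / 20878722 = 0.49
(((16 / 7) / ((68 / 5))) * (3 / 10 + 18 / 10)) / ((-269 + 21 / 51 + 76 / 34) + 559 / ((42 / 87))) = 84 / 212195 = 0.00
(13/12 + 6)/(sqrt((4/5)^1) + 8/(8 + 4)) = -425/32 + 255*sqrt(5)/32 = 4.54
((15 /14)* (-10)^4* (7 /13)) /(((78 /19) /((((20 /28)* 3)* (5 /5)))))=3011.41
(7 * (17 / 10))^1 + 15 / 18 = 191 / 15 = 12.73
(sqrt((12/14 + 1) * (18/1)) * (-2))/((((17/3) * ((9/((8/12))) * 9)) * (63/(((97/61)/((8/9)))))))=-0.00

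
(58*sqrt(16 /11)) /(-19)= -232*sqrt(11) /209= -3.68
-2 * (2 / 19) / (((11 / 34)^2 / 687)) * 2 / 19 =-145.45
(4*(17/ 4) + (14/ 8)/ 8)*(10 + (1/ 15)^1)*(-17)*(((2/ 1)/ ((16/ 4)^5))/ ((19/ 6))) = -74443/ 40960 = -1.82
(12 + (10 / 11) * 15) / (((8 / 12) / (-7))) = -2961 / 11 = -269.18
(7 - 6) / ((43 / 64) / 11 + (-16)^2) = 704 / 180267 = 0.00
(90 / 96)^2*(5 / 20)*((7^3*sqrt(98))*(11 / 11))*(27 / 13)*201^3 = 118447695231075*sqrt(2) / 13312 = 12583408731.04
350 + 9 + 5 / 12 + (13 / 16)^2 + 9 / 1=283451 / 768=369.08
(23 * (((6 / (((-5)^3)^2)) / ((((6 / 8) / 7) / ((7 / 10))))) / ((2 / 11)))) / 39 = 24794 / 3046875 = 0.01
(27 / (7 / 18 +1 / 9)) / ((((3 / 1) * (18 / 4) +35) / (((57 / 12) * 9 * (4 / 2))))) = 9234 / 97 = 95.20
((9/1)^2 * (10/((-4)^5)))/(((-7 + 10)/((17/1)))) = -2295/512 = -4.48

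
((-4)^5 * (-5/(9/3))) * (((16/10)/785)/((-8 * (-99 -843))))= 512/1109205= 0.00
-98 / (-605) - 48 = -28942 / 605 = -47.84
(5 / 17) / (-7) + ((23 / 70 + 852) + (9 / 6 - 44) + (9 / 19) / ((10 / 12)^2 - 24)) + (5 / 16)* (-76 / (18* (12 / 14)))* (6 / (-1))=559306886911 / 682912440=819.00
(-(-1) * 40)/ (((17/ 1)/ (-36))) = -1440/ 17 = -84.71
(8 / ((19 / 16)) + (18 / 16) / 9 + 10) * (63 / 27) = 17941 / 456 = 39.34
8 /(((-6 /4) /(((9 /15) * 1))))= -16 /5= -3.20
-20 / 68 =-5 / 17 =-0.29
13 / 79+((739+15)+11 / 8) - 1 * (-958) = 1082957 / 632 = 1713.54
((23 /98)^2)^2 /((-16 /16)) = -279841 /92236816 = -0.00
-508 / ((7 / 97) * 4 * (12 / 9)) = -36957 / 28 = -1319.89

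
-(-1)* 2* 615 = 1230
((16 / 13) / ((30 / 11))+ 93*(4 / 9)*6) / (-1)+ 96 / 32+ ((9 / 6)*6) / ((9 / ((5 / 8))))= -381929 / 1560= -244.83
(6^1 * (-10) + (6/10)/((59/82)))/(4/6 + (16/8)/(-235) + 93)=-0.63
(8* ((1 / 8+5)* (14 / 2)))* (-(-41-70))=31857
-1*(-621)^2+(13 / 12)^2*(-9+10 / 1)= -55532135 / 144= -385639.83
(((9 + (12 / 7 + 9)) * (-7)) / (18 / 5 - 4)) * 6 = 2070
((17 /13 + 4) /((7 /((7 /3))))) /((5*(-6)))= -23 /390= -0.06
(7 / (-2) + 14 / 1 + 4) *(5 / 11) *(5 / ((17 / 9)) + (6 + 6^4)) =3215955 / 374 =8598.81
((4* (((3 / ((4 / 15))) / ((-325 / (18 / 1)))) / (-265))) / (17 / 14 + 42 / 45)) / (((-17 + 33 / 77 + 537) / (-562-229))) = -37673748 / 5660110885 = -0.01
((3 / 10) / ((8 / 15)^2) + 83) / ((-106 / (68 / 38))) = -3451 / 2432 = -1.42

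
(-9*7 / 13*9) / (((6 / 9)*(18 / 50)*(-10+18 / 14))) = 33075 / 1586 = 20.85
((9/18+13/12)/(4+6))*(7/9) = 0.12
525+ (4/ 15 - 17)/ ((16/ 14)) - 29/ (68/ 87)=965441/ 2040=473.26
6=6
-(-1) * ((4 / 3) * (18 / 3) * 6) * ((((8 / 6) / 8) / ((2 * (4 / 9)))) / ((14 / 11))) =99 / 14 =7.07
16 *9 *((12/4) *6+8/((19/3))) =52704/19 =2773.89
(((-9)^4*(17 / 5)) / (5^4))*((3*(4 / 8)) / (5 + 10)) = 111537 / 31250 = 3.57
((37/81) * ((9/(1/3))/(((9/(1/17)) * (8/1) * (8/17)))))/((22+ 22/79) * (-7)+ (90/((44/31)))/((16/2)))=-32153/222276420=-0.00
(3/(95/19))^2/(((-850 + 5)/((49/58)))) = -441/1225250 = -0.00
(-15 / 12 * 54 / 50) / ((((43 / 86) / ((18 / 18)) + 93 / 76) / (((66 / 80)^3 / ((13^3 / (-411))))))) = 7577064891 / 92098240000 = 0.08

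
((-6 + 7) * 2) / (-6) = -1 / 3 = -0.33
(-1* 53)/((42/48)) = -424/7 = -60.57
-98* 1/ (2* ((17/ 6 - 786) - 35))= 294/ 4909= 0.06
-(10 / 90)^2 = -1 / 81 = -0.01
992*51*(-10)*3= -1517760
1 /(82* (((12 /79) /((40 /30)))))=79 /738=0.11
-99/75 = -33/25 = -1.32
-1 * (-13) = 13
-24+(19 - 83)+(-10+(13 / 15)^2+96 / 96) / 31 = -615656 / 6975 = -88.27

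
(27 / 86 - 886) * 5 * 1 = -380845 / 86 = -4428.43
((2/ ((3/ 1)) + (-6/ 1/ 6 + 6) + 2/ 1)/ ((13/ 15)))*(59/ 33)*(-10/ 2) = -33925/ 429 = -79.08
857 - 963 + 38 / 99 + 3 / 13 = -135631 / 1287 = -105.39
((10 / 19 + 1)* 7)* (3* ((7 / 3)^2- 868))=-1575889 / 57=-27647.18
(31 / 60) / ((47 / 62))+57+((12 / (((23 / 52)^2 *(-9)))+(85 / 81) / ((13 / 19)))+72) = 32568812759 / 261807390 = 124.40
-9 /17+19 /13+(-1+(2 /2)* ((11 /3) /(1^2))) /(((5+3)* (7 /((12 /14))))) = 10536 /10829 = 0.97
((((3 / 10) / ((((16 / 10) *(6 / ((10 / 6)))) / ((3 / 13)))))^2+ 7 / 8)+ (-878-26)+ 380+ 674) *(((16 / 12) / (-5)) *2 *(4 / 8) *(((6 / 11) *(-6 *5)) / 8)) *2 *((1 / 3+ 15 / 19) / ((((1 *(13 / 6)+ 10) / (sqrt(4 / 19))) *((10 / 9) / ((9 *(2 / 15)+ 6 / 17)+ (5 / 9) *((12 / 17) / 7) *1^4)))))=337443688476 *sqrt(19) / 145745925325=10.09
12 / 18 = 2 / 3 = 0.67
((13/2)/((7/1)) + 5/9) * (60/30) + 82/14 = 8.83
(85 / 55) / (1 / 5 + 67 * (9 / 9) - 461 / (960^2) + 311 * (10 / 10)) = 15667200 / 3834035249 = 0.00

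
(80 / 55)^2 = 256 / 121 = 2.12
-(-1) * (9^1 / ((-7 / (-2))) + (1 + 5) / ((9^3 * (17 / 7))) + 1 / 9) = 2.69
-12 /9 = -4 /3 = -1.33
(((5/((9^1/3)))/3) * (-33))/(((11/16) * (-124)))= 20/93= 0.22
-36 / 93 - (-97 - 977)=33282 / 31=1073.61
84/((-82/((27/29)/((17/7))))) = -7938/20213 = -0.39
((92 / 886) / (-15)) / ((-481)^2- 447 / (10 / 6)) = -23 / 767805828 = -0.00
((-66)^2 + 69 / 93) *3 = 405177 / 31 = 13070.23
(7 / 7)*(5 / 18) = 5 / 18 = 0.28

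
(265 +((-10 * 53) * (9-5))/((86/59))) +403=-33816/43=-786.42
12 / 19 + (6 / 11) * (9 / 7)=1950 / 1463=1.33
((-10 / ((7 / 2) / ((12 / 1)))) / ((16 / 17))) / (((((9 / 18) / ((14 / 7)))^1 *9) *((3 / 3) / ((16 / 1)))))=-5440 / 21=-259.05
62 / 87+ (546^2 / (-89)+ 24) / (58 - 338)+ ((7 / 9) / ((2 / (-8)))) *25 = -21199505 / 325206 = -65.19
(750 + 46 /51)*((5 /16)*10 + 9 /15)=2797.11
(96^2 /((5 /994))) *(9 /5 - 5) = -146571264 /25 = -5862850.56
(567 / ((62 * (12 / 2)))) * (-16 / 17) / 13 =-756 / 6851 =-0.11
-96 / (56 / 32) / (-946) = 192 / 3311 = 0.06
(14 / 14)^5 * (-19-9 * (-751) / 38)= 158.87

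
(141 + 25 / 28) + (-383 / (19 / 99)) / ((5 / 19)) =-7441.51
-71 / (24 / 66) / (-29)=781 / 116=6.73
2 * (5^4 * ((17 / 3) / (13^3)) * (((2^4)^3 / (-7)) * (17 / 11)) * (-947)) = 2761059.37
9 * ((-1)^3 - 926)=-8343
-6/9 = -2/3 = -0.67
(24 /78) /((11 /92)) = 368 /143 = 2.57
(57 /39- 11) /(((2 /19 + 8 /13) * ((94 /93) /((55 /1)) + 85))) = -6025470 /38703341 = -0.16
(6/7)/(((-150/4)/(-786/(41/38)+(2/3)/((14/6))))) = 835976/50225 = 16.64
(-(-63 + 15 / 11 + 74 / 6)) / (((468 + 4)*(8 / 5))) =8135 / 124608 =0.07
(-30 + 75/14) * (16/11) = -35.84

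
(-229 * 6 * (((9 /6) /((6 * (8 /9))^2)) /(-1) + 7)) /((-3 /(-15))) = -12218295 /256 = -47727.71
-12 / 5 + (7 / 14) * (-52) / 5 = -38 / 5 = -7.60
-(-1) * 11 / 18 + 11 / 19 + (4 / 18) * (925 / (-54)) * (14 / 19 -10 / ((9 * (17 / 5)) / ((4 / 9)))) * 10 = -271211147 / 12715218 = -21.33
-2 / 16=-0.12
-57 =-57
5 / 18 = 0.28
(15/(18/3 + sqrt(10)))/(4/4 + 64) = 9/169-3* sqrt(10)/338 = 0.03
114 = 114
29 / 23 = 1.26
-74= -74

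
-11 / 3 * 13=-143 / 3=-47.67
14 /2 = 7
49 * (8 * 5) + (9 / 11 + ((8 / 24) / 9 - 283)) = 498323 / 297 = 1677.86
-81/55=-1.47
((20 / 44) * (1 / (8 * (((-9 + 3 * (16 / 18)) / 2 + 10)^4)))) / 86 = 405 / 1336584953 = 0.00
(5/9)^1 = 5/9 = 0.56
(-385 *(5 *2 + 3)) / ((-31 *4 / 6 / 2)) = 15015 / 31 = 484.35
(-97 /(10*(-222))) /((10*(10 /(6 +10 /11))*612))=1843 /373626000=0.00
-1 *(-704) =704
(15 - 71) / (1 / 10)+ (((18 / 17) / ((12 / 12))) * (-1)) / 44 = -209449 / 374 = -560.02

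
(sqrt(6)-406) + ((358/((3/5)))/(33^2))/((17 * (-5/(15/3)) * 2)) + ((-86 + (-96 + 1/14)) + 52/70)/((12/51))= -18288743449/15550920 + sqrt(6)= -1173.61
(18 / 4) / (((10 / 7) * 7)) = 9 / 20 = 0.45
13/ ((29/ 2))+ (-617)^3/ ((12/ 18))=-20435004779/ 58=-352327668.60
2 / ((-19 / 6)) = -12 / 19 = -0.63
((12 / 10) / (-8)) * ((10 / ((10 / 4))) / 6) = -1 / 10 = -0.10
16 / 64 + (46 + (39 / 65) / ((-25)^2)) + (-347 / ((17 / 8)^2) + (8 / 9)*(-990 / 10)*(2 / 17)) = -147918407 / 3612500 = -40.95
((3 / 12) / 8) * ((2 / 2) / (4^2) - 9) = -143 / 512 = -0.28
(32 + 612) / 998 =322 / 499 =0.65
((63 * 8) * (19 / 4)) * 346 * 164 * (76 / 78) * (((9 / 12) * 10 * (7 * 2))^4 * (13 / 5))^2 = 13219778271141330934500000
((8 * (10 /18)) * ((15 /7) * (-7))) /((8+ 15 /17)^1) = -3400 /453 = -7.51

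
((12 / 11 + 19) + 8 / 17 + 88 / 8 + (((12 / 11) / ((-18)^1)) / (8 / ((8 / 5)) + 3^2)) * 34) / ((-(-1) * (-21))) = -123364 / 82467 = -1.50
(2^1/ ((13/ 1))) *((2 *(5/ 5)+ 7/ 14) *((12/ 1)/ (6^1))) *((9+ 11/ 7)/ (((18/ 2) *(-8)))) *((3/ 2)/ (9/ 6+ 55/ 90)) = -555/ 6916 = -0.08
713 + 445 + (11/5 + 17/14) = 81299/70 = 1161.41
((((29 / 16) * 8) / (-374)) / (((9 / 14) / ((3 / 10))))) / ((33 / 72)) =-406 / 10285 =-0.04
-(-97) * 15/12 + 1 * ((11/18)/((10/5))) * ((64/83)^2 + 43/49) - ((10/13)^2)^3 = 3563156099620427/29328164511282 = 121.49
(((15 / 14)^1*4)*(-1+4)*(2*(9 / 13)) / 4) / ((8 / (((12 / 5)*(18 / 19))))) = 2187 / 1729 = 1.26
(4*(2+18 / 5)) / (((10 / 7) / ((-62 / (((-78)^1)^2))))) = -6076 / 38025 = -0.16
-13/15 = -0.87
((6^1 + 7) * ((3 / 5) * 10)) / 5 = 78 / 5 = 15.60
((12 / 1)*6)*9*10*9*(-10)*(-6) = 3499200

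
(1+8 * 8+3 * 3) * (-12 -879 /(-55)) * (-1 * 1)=-16206 /55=-294.65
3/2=1.50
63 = 63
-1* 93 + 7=-86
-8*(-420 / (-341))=-9.85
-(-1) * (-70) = -70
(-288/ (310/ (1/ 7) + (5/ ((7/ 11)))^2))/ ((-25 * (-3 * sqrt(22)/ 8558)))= -1829856 * sqrt(22)/ 2733875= -3.14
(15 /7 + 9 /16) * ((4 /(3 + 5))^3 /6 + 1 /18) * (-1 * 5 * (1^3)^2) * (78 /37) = -72215 /33152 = -2.18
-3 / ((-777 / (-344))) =-344 / 259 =-1.33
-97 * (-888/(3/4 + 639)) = 114848/853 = 134.64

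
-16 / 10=-8 / 5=-1.60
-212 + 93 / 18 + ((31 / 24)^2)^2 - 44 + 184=-21250175 / 331776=-64.05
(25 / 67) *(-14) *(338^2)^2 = -4568092037600 / 67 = -68180478173.13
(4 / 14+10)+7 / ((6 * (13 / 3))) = 1921 / 182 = 10.55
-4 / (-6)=2 / 3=0.67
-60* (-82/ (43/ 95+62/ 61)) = 28511400/ 8513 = 3349.16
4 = 4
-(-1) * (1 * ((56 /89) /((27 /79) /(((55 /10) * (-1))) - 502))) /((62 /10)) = -60830 /300932407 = -0.00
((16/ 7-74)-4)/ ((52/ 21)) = -795/ 26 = -30.58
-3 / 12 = -1 / 4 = -0.25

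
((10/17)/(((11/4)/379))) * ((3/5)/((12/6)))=4548/187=24.32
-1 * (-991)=991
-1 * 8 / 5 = -8 / 5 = -1.60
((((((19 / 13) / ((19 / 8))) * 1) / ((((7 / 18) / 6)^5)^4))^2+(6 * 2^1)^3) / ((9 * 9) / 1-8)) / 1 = 139036937579518997666740443191848059698789682692584907816058584215780532861884744896 / 78547282672334678260092085312606500337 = 1770104997260325619505691000000000000000000000.00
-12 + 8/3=-28/3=-9.33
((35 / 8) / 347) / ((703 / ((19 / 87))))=35 / 8935944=0.00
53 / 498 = 0.11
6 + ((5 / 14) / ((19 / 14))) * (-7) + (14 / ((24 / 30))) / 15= 607 / 114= 5.32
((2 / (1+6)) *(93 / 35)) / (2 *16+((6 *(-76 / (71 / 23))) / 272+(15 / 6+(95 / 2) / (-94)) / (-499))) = 21060981624 / 872554832765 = 0.02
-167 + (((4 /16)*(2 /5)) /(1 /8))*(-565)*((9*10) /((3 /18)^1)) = -244247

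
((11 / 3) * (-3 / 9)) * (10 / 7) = -110 / 63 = -1.75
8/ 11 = 0.73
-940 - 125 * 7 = -1815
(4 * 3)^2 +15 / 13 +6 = 1965 / 13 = 151.15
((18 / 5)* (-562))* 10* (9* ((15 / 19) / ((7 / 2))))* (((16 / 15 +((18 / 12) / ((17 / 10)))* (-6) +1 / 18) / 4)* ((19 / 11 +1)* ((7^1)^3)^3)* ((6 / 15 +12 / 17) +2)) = 80402904267442848 / 5491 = 14642670600517.73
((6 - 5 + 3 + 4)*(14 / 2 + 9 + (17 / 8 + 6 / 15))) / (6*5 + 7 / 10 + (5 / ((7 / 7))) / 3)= 4446 / 971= 4.58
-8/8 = -1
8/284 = 2/71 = 0.03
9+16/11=115/11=10.45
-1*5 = -5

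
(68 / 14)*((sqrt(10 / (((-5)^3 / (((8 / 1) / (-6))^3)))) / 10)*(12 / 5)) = 544*sqrt(6) / 2625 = 0.51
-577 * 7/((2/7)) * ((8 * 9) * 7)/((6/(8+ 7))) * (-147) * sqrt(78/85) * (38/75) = 6633185076 * sqrt(6630)/425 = 1270837288.00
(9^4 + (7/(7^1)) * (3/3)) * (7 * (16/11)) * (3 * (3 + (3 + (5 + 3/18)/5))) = 77536592/55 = 1409756.22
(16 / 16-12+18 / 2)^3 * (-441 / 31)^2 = -1555848 / 961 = -1618.99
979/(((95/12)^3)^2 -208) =2923278336/734470805953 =0.00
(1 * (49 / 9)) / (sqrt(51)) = 49 * sqrt(51) / 459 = 0.76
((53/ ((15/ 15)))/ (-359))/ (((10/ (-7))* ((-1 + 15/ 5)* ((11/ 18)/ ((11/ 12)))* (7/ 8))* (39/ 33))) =1749/ 23335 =0.07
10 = 10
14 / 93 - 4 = -358 / 93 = -3.85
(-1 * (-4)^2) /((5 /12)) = -192 /5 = -38.40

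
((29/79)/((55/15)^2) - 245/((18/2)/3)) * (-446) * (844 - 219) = 652601695000/28677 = 22756972.31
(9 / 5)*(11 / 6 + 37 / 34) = 447 / 85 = 5.26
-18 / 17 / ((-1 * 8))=9 / 68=0.13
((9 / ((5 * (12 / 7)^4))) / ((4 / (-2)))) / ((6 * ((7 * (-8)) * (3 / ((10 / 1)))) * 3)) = 343 / 995328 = 0.00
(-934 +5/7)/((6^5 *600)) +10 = 326585467/32659200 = 10.00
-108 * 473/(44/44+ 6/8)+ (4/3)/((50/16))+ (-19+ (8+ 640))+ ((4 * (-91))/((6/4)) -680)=-5159717/175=-29484.10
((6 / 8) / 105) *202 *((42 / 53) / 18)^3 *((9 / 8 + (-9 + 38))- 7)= 183113 / 64314864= 0.00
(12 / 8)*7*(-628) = -6594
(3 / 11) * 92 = 276 / 11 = 25.09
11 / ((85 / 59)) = 649 / 85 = 7.64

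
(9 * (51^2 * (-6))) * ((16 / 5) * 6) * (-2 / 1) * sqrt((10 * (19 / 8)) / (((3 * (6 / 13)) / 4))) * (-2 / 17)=-528768 * sqrt(2470) / 5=-5255858.17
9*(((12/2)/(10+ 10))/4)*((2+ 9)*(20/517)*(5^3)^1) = 3375/94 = 35.90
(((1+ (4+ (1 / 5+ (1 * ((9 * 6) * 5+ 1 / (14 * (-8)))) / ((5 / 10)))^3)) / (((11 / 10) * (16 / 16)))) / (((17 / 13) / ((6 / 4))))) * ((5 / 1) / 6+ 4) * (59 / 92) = 76964090159357900993 / 151064883200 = 509477044.10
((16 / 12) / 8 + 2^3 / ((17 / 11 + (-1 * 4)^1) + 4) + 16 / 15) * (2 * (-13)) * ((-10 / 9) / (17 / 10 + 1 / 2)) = 424970 / 5049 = 84.17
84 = 84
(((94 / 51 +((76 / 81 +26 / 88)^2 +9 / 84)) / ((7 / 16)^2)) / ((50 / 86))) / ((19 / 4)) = 14444268978752 / 2198832052725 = 6.57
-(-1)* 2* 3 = 6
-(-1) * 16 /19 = 16 /19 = 0.84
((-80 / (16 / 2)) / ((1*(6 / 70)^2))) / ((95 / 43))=-616.08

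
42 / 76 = 0.55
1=1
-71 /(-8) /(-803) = -71 /6424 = -0.01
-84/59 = -1.42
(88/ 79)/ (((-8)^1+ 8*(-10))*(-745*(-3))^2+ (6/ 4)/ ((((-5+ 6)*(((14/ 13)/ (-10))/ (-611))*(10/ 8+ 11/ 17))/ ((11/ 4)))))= -4816/ 1900449947155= -0.00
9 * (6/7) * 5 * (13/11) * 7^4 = 1203930/11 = 109448.18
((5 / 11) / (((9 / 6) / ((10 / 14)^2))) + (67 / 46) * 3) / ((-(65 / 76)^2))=-971861096 / 157131975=-6.18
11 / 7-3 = -10 / 7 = -1.43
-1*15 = -15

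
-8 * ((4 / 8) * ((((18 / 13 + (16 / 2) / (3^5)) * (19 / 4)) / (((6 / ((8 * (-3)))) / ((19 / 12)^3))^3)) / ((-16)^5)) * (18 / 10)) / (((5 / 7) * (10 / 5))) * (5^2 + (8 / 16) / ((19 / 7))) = -1613337487645595173 / 494546371529932800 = -3.26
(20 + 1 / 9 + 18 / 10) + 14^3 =124466 / 45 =2765.91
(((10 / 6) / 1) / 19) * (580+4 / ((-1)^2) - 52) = 46.67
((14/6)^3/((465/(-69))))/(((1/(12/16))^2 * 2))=-7889/14880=-0.53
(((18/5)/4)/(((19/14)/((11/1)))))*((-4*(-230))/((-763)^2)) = 18216/1580173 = 0.01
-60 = -60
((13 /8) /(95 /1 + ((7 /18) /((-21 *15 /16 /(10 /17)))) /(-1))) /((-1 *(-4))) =17901 /4186592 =0.00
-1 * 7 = -7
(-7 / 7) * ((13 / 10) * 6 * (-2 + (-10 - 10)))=858 / 5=171.60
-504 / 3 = -168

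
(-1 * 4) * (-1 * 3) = 12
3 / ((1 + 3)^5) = 3 / 1024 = 0.00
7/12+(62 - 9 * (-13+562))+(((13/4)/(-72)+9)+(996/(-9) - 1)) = -1434565/288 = -4981.13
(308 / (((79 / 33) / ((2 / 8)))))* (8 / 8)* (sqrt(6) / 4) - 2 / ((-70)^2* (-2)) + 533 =2541* sqrt(6) / 316 + 2611701 / 4900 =552.70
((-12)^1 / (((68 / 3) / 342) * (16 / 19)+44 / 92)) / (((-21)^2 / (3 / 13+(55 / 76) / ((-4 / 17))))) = 44218719 / 305069492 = 0.14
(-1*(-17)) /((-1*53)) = -17 /53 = -0.32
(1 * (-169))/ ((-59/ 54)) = 9126/ 59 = 154.68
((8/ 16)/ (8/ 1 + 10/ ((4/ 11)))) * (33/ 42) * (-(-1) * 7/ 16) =11/ 2272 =0.00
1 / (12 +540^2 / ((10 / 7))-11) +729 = 148804210 / 204121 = 729.00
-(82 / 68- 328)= 326.79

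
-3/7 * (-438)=1314/7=187.71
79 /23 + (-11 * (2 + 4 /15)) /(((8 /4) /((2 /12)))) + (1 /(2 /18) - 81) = -146231 /2070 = -70.64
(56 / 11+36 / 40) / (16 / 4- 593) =-659 / 64790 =-0.01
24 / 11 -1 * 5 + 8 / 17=-439 / 187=-2.35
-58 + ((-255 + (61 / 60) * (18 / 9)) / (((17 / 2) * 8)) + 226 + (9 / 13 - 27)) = 3659023 / 26520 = 137.97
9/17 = 0.53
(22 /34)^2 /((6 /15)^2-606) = -3025 /4377194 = -0.00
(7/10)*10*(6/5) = 42/5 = 8.40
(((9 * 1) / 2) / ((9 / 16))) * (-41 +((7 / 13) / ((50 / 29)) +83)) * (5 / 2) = 55006 / 65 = 846.25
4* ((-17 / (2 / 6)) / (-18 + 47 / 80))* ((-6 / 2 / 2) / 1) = -24480 / 1393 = -17.57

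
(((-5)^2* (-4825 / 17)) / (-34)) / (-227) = -120625 / 131206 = -0.92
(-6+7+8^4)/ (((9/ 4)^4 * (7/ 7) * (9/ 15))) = 5244160/ 19683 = 266.43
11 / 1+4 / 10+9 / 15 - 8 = 4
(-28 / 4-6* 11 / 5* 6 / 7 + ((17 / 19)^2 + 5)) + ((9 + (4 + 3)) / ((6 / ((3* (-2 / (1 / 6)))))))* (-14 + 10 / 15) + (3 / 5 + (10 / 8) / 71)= 910077571 / 717668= 1268.10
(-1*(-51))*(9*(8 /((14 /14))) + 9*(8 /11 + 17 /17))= 49113 /11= 4464.82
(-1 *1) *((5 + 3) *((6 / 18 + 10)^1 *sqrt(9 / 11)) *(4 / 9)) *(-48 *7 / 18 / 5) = 55552 *sqrt(11) / 1485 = 124.07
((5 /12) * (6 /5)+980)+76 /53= 104085 /106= 981.93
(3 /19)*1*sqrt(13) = 3*sqrt(13) /19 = 0.57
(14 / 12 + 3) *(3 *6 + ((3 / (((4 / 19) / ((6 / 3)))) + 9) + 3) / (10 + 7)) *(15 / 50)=3465 / 136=25.48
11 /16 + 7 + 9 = 16.69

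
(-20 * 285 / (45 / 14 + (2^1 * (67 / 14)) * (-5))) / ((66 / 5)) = 532 / 55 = 9.67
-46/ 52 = -23/ 26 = -0.88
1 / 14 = 0.07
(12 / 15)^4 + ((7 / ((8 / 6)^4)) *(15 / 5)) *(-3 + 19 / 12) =-5762231 / 640000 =-9.00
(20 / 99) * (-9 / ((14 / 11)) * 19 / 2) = -95 / 7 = -13.57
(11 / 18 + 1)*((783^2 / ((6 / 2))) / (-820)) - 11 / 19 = -12529597 / 31160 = -402.11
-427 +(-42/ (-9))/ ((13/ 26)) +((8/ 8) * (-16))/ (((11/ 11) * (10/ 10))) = -1301/ 3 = -433.67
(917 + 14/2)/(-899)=-924/899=-1.03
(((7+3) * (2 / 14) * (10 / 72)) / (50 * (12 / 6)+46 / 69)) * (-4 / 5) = -5 / 3171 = -0.00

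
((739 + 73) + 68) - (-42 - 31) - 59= 894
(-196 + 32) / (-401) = 164 / 401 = 0.41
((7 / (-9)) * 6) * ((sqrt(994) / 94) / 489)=-7 * sqrt(994) / 68949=-0.00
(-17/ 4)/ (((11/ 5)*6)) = -85/ 264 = -0.32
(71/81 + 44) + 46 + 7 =7928/81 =97.88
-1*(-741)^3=406869021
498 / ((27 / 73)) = 12118 / 9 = 1346.44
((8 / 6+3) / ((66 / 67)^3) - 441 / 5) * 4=-360807613 / 1078110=-334.67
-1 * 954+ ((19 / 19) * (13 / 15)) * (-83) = -15389 / 15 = -1025.93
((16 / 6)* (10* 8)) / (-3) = -640 / 9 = -71.11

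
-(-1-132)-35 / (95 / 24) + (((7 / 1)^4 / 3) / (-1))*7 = -312256 / 57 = -5478.18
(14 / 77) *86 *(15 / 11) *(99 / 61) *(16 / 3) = 123840 / 671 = 184.56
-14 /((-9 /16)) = 224 /9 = 24.89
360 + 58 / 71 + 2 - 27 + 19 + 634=70206 / 71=988.82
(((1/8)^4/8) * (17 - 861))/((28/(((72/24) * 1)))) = -633/229376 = -0.00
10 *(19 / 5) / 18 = 19 / 9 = 2.11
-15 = -15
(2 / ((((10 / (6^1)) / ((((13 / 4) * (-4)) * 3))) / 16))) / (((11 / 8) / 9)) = -269568 / 55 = -4901.24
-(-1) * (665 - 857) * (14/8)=-336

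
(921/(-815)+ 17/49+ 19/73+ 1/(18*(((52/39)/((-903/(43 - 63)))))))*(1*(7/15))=126722767/199903200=0.63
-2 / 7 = -0.29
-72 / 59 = -1.22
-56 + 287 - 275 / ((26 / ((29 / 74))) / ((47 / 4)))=1402951 / 7696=182.30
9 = 9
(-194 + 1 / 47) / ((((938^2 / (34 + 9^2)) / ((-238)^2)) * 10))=-60600699 / 421966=-143.62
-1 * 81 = -81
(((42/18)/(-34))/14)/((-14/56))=1/51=0.02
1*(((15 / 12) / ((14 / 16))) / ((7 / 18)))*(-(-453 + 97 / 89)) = 7239600 / 4361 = 1660.08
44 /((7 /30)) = 188.57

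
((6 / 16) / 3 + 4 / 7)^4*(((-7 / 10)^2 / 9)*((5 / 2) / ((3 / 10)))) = 85683 / 802816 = 0.11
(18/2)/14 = 9/14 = 0.64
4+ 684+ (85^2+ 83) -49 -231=7716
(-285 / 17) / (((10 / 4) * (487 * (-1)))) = 114 / 8279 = 0.01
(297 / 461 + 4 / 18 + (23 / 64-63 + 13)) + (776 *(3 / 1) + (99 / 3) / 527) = 2279.29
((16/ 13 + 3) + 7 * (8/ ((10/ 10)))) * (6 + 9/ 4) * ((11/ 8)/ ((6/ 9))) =852687/ 832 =1024.86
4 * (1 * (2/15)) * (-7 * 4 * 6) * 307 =-137536/5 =-27507.20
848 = 848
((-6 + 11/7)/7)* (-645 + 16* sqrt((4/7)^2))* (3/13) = 413943/4459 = 92.83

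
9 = 9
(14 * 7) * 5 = 490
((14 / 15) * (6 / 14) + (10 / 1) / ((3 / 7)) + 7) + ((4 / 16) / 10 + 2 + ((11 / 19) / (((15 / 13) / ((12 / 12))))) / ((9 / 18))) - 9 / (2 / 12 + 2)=292527 / 9880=29.61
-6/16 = -3/8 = -0.38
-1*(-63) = 63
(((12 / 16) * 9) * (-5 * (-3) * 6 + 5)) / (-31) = -2565 / 124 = -20.69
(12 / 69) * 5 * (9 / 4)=45 / 23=1.96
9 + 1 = 10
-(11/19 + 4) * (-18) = 1566/19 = 82.42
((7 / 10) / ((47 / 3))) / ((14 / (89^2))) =23763 / 940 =25.28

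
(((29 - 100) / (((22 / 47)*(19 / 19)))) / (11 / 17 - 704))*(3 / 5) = 170187 / 1315270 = 0.13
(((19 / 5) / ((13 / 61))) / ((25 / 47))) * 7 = 381311 / 1625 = 234.65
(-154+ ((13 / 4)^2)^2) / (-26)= 1.63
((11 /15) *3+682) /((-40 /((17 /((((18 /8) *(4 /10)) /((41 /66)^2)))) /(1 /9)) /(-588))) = 435484903 /660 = 659825.61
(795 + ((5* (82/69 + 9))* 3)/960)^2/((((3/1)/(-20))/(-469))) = 28914064532158505/14625792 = 1976922995.50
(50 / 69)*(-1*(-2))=1.45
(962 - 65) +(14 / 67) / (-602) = 2584256 / 2881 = 897.00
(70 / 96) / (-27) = -0.03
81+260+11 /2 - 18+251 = 1159 /2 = 579.50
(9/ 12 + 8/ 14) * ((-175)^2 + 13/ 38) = 43059231/ 1064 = 40469.20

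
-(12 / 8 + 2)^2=-49 / 4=-12.25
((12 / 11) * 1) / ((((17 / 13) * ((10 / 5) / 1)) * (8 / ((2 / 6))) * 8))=13 / 5984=0.00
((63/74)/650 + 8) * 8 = 769726/12025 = 64.01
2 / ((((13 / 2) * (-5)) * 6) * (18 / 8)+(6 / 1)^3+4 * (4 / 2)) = -8 / 859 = -0.01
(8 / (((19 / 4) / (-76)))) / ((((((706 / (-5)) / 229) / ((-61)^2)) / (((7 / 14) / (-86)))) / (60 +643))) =-47922610160 / 15179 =-3157165.17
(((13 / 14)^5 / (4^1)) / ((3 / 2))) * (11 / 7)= 4084223 / 22588608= 0.18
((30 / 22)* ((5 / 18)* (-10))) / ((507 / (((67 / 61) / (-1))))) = 8375 / 1020591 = 0.01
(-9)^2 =81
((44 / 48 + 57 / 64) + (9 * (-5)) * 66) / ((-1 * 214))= 569893 / 41088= 13.87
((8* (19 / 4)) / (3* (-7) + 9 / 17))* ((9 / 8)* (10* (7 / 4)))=-33915 / 928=-36.55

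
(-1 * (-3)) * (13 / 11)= 39 / 11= 3.55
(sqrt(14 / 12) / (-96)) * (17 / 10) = -17 * sqrt(42) / 5760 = -0.02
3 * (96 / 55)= 288 / 55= 5.24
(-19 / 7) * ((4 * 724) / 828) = -13756 / 1449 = -9.49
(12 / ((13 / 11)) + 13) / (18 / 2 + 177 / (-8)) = -344 / 195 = -1.76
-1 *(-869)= 869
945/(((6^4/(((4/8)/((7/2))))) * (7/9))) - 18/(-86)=0.34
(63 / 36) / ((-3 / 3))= -7 / 4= -1.75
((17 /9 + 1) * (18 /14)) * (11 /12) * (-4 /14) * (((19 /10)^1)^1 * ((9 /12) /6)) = -2717 /11760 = -0.23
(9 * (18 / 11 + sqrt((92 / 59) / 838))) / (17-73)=-81 / 308-9 * sqrt(1137166) / 1384376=-0.27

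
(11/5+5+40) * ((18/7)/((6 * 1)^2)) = 118/35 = 3.37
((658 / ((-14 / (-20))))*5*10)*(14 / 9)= 658000 / 9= 73111.11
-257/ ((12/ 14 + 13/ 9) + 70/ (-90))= -5397/ 32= -168.66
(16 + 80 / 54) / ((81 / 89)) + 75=206033 / 2187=94.21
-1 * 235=-235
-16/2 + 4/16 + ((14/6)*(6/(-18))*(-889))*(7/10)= 85727/180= 476.26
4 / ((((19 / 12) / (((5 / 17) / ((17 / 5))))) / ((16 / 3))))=6400 / 5491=1.17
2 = 2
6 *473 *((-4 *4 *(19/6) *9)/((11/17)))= -2000016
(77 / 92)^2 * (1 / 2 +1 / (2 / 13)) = 41503 / 8464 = 4.90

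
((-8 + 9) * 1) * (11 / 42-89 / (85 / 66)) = -245773 / 3570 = -68.84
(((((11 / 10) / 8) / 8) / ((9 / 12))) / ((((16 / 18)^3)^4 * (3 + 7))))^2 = 1072415512477952632607409 / 12089258196146291747061760000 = 0.00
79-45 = 34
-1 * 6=-6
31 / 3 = 10.33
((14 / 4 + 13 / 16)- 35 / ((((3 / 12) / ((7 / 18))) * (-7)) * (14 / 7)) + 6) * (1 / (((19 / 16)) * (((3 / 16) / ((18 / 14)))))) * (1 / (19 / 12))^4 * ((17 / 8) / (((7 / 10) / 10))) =48059136000 / 121328851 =396.11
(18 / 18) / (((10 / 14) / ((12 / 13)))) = 84 / 65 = 1.29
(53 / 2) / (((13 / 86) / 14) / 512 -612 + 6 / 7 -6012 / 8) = -16335872 / 839998451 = -0.02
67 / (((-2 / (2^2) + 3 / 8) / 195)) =-104520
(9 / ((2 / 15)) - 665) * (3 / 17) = -3585 / 34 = -105.44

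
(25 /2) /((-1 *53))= -25 /106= -0.24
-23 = -23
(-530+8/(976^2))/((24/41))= -862478173/952576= -905.42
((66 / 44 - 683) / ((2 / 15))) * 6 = -61335 / 2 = -30667.50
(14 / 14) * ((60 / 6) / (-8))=-5 / 4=-1.25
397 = 397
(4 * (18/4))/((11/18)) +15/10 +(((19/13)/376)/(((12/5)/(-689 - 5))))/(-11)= 10019149/322608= 31.06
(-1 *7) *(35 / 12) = -245 / 12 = -20.42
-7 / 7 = -1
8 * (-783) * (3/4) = -4698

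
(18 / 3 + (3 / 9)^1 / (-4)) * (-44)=-781 / 3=-260.33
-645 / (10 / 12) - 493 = -1267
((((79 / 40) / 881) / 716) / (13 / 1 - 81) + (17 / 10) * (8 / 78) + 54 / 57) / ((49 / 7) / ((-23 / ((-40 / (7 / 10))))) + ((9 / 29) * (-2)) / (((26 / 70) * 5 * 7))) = 190247597487947 / 2941508408034048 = 0.06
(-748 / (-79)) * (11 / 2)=4114 / 79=52.08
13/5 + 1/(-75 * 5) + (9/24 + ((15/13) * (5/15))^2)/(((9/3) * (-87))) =2.60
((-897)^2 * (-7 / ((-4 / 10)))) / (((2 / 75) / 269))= 568154530125 / 4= 142038632531.25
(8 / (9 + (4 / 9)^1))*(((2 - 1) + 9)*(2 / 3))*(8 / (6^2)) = 64 / 51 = 1.25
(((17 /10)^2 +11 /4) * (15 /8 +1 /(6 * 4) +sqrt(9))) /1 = 2773 /100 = 27.73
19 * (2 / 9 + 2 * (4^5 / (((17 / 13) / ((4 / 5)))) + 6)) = 18388466 / 765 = 24037.21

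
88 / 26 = 44 / 13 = 3.38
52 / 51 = 1.02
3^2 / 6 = 3 / 2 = 1.50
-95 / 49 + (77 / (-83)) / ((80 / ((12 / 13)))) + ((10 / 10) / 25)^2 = -257465891 / 132177500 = -1.95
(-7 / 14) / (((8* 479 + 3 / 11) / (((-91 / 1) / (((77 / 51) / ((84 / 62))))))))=13923 / 1306805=0.01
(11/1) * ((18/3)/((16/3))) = 99/8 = 12.38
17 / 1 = 17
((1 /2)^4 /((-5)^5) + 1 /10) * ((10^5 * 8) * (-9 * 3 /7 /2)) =-1079784 /7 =-154254.86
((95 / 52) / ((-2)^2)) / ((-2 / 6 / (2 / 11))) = -285 / 1144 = -0.25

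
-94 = -94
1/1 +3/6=3/2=1.50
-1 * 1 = -1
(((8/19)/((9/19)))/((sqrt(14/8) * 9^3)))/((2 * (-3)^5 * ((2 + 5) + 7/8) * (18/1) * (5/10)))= -64 * sqrt(7)/6327867987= -0.00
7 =7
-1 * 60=-60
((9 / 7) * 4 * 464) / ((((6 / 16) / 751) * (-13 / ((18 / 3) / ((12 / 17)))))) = -284346624 / 91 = -3124688.18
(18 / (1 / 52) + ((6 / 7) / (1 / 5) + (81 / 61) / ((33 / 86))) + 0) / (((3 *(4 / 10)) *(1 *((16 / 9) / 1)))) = 8311455 / 18788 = 442.38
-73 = -73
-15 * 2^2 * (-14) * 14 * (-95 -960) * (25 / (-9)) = 103390000 / 3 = 34463333.33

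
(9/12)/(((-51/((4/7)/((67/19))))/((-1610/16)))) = 2185/9112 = 0.24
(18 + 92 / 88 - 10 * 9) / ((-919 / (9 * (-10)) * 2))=-70245 / 20218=-3.47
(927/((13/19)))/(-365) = -17613/4745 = -3.71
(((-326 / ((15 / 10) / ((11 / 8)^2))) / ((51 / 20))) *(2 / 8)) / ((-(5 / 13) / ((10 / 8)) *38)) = 1281995 / 372096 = 3.45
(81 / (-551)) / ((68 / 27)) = -2187 / 37468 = -0.06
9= 9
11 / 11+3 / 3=2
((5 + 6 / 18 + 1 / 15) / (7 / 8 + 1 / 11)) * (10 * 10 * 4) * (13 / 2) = 247104 / 17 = 14535.53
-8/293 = -0.03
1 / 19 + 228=4333 / 19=228.05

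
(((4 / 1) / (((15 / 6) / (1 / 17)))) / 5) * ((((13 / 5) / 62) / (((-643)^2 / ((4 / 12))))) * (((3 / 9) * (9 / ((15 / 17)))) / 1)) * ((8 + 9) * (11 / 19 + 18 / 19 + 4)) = 6188 / 30440182625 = 0.00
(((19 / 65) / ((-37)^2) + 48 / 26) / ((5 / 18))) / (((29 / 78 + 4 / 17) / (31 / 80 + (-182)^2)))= 199841393401191 / 551022500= 362673.74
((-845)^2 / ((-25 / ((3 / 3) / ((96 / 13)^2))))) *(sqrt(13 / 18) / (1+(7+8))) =-4826809 *sqrt(26) / 884736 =-27.82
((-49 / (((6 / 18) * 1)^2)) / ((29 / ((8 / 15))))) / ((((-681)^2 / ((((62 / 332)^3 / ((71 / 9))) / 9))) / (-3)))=1459759 / 303327888865285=0.00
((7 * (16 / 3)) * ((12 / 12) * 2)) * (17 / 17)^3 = 224 / 3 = 74.67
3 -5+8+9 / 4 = 8.25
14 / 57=0.25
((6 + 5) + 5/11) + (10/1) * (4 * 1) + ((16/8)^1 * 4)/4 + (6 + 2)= 61.45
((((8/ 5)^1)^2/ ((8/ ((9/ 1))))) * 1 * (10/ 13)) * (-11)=-24.37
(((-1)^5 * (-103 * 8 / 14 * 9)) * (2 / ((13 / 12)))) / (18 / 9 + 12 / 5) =222480 / 1001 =222.26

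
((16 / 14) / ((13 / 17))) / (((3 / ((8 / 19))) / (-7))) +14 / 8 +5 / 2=8245 / 2964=2.78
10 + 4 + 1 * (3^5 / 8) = 355 / 8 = 44.38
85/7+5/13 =1140/91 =12.53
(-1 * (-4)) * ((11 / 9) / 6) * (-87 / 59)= -638 / 531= -1.20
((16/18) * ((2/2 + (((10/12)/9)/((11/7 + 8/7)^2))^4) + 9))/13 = 1444121879774533585/2112028243900866954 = 0.68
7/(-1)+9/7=-40/7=-5.71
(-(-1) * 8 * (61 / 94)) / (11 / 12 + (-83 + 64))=-2928 / 10199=-0.29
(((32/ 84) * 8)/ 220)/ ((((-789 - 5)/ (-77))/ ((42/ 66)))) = 56/ 65505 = 0.00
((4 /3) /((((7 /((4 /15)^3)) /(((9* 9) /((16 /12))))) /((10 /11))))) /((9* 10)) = 64 /28875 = 0.00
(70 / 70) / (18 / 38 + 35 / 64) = 1216 / 1241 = 0.98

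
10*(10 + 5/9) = 950/9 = 105.56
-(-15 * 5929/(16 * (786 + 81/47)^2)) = 1336445/149192112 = 0.01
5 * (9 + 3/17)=780/17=45.88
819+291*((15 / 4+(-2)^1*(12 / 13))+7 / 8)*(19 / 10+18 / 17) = 3340101 / 1040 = 3211.64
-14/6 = -7/3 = -2.33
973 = 973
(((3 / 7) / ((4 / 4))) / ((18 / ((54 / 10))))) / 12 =3 / 280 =0.01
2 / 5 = 0.40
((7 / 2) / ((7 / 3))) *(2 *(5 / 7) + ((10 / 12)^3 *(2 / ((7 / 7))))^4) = 3069473335 / 634894848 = 4.83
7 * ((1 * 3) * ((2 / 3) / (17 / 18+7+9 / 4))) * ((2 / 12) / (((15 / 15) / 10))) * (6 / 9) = 560 / 367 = 1.53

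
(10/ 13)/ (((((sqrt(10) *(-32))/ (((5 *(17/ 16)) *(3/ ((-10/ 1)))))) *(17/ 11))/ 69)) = 2277 *sqrt(10)/ 13312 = 0.54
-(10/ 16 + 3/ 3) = -13/ 8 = -1.62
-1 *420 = -420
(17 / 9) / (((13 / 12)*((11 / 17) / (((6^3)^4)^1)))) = 838786793472 / 143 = 5865641912.39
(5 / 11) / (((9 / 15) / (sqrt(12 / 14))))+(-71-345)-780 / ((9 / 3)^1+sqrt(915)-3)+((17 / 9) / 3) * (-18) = -1282 / 3-52 * sqrt(915) / 61+25 * sqrt(42) / 231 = -452.42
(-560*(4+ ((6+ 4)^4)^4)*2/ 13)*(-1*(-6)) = -67200000000000026880/ 13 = -5169230769230771298.46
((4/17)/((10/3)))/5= 6/425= 0.01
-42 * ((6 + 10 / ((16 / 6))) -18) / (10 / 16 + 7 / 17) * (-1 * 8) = -125664 / 47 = -2673.70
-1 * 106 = -106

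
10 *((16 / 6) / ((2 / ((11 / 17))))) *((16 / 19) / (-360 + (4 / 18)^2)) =-47520 / 2354347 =-0.02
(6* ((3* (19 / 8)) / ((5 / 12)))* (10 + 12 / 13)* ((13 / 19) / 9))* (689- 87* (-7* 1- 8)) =169888.80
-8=-8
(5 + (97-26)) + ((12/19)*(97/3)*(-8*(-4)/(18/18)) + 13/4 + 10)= 56447/76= 742.72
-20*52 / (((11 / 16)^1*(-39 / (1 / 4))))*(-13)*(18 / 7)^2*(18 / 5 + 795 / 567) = -4169.48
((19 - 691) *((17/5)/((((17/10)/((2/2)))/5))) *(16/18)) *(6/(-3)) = 35840/3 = 11946.67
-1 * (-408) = 408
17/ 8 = 2.12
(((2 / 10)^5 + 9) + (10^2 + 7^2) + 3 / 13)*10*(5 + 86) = 89993932 / 625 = 143990.29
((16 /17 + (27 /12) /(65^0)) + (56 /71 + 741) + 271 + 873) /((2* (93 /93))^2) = 9119995 /19312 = 472.24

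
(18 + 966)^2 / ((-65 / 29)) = -28079424 / 65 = -431991.14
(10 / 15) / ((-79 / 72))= -48 / 79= -0.61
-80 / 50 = -8 / 5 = -1.60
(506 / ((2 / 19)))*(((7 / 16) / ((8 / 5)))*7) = 1177715 / 128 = 9200.90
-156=-156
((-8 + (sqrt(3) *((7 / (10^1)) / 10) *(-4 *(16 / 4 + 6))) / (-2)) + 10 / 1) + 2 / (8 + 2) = 11 / 5 + 7 *sqrt(3) / 5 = 4.62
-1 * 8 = -8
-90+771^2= 594351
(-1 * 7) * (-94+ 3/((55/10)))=7196/11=654.18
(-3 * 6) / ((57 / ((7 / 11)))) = -42 / 209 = -0.20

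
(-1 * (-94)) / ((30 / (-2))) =-94 / 15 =-6.27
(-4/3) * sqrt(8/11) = -8 * sqrt(22)/33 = -1.14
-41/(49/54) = -45.18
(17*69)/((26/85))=99705/26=3834.81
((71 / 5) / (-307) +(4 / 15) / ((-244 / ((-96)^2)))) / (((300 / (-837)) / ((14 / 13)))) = 370068111 / 12172550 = 30.40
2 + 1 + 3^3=30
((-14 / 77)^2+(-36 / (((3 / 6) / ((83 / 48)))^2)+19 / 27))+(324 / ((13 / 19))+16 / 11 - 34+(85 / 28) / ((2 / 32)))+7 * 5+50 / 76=8621780653 / 90378288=95.40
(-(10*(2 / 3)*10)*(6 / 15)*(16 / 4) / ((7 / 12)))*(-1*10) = 12800 / 7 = 1828.57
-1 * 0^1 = 0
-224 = -224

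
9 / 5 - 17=-76 / 5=-15.20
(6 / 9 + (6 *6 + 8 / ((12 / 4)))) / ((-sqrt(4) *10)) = -59 / 30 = -1.97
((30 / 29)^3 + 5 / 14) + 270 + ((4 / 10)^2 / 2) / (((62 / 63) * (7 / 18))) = 71890347127 / 264620650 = 271.67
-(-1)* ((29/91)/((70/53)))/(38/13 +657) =1537/4203710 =0.00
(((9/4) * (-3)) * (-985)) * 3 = 79785/4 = 19946.25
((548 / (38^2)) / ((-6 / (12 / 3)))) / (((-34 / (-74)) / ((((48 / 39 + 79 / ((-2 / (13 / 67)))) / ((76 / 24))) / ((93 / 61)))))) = 6930610526 / 9445192809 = 0.73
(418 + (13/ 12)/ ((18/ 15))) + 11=30953/ 72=429.90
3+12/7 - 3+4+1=47/7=6.71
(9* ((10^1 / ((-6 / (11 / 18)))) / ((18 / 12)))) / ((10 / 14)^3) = -3773 / 225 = -16.77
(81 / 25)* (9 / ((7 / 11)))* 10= 16038 / 35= 458.23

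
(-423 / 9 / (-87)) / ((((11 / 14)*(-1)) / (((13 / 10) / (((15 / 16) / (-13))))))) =12.39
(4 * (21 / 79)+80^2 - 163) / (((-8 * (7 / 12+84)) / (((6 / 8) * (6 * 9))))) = -373.36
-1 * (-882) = 882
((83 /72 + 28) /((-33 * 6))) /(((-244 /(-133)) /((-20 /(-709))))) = -1395835 /616557744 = -0.00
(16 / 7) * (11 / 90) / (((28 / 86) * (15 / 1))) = 1892 / 33075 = 0.06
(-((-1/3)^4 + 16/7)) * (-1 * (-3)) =-6.89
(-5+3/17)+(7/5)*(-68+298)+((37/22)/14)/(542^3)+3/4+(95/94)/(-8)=12452296145984921/39182789896096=317.80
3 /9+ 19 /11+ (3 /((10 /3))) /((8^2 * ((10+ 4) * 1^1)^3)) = 119419177 /57953280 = 2.06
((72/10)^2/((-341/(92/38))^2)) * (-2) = -5484672/1049436025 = -0.01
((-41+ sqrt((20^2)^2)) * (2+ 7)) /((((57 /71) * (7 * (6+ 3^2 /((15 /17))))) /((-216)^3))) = -47568591360 /133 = -357658581.65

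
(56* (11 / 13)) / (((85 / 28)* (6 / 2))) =17248 / 3315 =5.20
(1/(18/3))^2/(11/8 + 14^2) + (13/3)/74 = 61729/1051614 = 0.06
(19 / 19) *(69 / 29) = 69 / 29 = 2.38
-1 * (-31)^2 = -961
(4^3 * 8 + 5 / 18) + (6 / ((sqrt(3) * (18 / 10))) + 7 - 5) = 10 * sqrt(3) / 9 + 9257 / 18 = 516.20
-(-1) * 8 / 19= 8 / 19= 0.42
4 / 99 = 0.04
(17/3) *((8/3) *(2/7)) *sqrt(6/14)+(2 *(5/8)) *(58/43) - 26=-2091/86+272 *sqrt(21)/441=-21.49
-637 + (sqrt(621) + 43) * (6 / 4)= -1145 / 2 + 9 * sqrt(69) / 2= -535.12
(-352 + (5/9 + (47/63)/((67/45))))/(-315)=1481332/1329615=1.11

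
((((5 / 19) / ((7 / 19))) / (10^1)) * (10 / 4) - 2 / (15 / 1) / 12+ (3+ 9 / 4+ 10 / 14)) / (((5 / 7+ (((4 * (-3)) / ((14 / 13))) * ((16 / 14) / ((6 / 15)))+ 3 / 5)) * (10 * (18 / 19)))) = -513779 / 24228720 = -0.02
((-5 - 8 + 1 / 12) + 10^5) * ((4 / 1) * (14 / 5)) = 3359566 / 3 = 1119855.33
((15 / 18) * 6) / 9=5 / 9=0.56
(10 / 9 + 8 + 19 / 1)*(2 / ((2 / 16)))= 4048 / 9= 449.78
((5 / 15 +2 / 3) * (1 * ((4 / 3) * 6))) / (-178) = -4 / 89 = -0.04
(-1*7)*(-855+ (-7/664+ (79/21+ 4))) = 11814035/1992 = 5930.74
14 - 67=-53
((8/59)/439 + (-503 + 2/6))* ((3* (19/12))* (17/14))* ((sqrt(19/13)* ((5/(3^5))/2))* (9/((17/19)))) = -2517890165* sqrt(247)/109095012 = -362.73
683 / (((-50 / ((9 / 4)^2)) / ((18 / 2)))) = -497907 / 800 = -622.38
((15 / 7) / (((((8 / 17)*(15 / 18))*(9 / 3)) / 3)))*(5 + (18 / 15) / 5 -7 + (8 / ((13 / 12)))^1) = 69921 / 2275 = 30.73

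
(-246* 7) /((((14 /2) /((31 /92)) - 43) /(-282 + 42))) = -12811680 /689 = -18594.60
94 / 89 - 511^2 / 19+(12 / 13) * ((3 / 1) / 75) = -7552324183 / 549575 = -13742.12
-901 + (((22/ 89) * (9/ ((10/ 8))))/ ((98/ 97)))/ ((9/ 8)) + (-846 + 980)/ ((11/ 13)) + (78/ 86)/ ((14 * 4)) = -61144478249/ 82510120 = -741.05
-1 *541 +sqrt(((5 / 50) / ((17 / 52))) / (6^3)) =-541 +sqrt(3315) / 1530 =-540.96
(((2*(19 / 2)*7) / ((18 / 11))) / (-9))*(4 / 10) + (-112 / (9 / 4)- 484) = -537.39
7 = 7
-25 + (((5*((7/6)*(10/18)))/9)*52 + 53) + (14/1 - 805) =-180859/243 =-744.28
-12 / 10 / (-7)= 6 / 35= 0.17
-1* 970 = -970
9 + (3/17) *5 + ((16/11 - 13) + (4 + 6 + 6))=2681/187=14.34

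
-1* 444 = -444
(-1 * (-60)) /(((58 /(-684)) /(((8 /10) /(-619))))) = 16416 /17951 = 0.91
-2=-2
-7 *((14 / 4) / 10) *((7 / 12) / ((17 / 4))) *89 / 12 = -30527 / 12240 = -2.49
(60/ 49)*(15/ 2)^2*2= 6750/ 49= 137.76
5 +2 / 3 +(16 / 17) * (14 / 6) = 401 / 51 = 7.86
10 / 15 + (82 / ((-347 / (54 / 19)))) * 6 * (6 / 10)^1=-173182 / 98895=-1.75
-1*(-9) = 9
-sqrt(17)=-4.12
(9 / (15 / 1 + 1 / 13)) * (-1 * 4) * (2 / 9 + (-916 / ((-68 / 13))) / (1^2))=-348751 / 833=-418.67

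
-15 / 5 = -3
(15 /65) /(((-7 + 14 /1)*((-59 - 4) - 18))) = -1 /2457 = -0.00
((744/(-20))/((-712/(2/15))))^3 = 0.00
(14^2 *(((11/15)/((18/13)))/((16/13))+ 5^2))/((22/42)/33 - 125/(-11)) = 414498007/946320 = 438.01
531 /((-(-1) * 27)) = 59 /3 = 19.67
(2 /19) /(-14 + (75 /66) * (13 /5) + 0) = -44 /4617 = -0.01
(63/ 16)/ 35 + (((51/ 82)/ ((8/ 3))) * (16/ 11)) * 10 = 126459/ 36080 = 3.50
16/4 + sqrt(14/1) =sqrt(14) + 4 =7.74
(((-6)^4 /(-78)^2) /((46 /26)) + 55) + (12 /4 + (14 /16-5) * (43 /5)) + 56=940599 /11960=78.65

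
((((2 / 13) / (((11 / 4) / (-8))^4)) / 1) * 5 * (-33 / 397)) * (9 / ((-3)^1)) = 94371840 / 6869291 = 13.74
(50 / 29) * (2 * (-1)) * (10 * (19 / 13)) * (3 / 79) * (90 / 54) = -95000 / 29783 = -3.19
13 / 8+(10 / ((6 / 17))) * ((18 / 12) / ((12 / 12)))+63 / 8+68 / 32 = 433 / 8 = 54.12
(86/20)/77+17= 13133/770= 17.06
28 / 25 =1.12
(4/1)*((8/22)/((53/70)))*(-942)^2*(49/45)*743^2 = 597421739487104/583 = 1024737117473.59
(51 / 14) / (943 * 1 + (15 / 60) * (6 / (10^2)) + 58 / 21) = 15300 / 3972263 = 0.00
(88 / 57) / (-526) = -44 / 14991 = -0.00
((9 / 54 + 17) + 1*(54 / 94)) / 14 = 5003 / 3948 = 1.27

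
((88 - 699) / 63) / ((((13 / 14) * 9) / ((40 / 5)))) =-752 / 81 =-9.28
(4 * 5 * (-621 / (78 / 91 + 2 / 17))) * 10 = -3694950 / 29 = -127412.07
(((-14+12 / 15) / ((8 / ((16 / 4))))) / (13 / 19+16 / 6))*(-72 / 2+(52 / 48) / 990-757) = 178995713 / 114600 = 1561.92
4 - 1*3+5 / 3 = 2.67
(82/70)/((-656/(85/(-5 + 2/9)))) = 153/4816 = 0.03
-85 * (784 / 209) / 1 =-66640 / 209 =-318.85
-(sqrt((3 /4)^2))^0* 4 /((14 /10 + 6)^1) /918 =-10 /16983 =-0.00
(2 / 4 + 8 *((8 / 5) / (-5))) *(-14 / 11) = 721 / 275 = 2.62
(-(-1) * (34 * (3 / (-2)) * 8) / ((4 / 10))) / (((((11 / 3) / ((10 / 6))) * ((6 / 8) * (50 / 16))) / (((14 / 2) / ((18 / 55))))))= -38080 / 9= -4231.11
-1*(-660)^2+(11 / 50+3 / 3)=-435598.78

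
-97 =-97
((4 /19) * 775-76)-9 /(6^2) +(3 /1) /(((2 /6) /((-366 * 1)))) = -243739 /76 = -3207.09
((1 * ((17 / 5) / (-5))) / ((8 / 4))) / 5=-17 / 250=-0.07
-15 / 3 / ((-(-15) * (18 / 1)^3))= -1 / 17496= -0.00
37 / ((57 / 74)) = 2738 / 57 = 48.04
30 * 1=30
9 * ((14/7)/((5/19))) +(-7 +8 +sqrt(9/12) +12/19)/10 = sqrt(3)/20 +13027/190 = 68.65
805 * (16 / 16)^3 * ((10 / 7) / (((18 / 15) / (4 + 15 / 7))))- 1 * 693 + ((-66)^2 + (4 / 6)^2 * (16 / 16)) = 601672 / 63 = 9550.35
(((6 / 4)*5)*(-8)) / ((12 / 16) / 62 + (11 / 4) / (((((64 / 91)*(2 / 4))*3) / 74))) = -0.31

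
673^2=452929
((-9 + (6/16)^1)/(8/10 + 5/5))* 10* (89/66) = -51175/792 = -64.61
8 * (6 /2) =24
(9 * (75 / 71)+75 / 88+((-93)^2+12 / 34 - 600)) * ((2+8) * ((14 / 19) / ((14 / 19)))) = 4280351985 / 53108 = 80597.12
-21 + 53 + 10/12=197/6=32.83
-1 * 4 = -4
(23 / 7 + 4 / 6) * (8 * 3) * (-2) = -1328 / 7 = -189.71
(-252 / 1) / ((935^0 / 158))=-39816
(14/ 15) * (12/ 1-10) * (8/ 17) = 224/ 255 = 0.88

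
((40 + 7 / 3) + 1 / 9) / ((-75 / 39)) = -4966 / 225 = -22.07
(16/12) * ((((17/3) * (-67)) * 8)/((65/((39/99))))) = -36448/1485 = -24.54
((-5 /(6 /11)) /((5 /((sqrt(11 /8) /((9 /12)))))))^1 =-11 *sqrt(22) /18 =-2.87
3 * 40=120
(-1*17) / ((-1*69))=17 / 69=0.25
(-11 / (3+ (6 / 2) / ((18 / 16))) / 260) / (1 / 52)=-33 / 85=-0.39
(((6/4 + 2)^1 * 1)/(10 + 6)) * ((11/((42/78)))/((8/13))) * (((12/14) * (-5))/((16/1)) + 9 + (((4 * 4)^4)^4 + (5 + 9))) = 1920379845049459163798571/14336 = 133955067316508033189.07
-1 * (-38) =38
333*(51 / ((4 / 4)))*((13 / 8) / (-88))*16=-220779 / 44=-5017.70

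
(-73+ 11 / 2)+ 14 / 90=-6061 / 90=-67.34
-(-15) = 15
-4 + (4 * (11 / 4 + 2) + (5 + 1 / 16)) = 20.06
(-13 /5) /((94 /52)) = -338 /235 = -1.44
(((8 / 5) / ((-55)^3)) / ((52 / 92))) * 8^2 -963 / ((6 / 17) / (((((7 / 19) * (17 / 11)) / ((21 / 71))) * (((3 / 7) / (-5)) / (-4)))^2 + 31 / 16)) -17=-4061671888167731 / 765181917500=-5308.11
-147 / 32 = -4.59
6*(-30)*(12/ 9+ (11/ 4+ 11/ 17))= -14475/ 17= -851.47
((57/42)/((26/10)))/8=95/1456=0.07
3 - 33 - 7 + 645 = 608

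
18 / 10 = 9 / 5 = 1.80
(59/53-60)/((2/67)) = -209107/106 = -1972.71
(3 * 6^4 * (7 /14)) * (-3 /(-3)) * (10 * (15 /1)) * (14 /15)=272160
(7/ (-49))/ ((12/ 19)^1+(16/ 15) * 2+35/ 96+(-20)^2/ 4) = -9120/ 6583787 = -0.00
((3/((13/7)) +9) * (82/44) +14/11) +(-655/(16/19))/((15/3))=-307751/2288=-134.51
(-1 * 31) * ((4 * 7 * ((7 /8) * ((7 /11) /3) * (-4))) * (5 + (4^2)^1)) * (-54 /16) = -2009637 /44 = -45673.57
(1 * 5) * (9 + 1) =50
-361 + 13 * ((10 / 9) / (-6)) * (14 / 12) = -58937 / 162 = -363.81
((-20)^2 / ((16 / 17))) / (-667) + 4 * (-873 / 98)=-1185407 / 32683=-36.27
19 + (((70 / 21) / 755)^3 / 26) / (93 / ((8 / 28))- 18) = 14121039734693 / 743212617615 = 19.00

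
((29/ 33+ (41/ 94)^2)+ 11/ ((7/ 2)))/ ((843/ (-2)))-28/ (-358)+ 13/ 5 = 2054517679693/ 769995702630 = 2.67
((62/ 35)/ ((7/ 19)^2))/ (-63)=-22382/ 108045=-0.21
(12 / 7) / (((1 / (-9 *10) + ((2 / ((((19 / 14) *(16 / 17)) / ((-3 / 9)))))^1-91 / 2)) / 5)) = -205200 / 1102031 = -0.19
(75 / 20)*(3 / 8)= 45 / 32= 1.41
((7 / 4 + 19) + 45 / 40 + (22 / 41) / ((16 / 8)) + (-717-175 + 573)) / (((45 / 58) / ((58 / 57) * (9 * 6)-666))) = 364257429 / 1558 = 233798.09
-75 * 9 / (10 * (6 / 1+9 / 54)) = -405 / 37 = -10.95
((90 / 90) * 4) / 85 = 4 / 85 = 0.05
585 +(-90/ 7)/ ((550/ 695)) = 43794/ 77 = 568.75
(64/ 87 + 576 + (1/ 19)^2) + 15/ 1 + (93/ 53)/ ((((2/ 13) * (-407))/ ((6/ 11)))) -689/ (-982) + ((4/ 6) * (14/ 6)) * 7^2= 14679762886428551/ 21954429745182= 668.65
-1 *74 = -74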